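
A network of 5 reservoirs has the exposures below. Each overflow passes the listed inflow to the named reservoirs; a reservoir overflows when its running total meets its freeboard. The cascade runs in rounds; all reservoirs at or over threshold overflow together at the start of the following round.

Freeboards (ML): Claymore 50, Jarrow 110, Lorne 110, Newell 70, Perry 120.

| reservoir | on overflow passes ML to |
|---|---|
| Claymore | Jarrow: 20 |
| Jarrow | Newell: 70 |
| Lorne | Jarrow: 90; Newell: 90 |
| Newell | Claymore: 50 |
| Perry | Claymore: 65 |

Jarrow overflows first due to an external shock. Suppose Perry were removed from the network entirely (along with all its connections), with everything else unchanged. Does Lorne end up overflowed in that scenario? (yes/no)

no

With Perry removed:
Round 1 — Jarrow overflows (initial).
  Newell: +70 → 70 ≥ 70
Round 2 — Newell overflows.
  Claymore: +50 → 50 ≥ 50
Round 3 — Claymore overflows.
No further overflows.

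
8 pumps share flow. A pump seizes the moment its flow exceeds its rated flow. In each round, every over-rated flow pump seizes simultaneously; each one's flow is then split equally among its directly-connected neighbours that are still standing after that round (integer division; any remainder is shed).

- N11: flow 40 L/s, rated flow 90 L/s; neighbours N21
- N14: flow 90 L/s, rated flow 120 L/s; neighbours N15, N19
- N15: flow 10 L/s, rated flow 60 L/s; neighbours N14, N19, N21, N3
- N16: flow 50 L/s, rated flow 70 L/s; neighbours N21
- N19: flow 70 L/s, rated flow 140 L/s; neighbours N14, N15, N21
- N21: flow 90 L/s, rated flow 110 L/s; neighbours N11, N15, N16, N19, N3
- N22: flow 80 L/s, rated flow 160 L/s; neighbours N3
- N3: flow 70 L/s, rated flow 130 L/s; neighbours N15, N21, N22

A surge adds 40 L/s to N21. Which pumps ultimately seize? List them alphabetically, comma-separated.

Round 1 — N21 at 130 > 110. N21 seizes.
  N21 sheds 130 L/s to N11, N15, N16, N19, N3: 26 each.
    N11: 40+26 = 66 ≤ 90
    N15: 10+26 = 36 ≤ 60
    N16: 50+26 = 76 > 70
    N19: 70+26 = 96 ≤ 140
    N3: 70+26 = 96 ≤ 130
Round 2 — N16 seizes.
  N16 sheds 76 L/s: no online neighbours, lost.
No further seizures.

N16, N21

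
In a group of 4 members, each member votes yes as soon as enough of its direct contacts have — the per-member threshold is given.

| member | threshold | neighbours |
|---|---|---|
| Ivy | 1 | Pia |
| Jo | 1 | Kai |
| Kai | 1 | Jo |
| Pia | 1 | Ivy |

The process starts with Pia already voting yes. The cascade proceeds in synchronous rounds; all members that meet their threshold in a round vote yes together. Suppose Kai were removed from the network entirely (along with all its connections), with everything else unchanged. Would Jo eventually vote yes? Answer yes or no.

no

With Kai removed:
Round 1 — Pia votes yes (initial).
Round 2 — checking thresholds:
  Ivy: 1 of 1 neighbours ≥ 1, votes yes.
Round 3 — no new yes votes; cascade stops.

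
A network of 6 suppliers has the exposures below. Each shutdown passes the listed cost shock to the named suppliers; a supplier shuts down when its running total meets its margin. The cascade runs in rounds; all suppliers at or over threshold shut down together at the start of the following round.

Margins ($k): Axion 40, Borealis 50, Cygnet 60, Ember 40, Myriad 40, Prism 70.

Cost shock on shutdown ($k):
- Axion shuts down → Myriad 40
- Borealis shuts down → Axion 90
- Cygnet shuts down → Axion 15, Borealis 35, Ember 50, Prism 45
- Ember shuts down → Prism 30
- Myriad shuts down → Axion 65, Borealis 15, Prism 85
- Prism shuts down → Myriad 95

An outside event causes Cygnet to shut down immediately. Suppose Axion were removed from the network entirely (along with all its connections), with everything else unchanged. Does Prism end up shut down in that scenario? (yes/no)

With Axion removed:
Round 1 — Cygnet shuts down (initial).
  Borealis: +35 → 35 < 50
  Ember: +50 → 50 ≥ 40
  Prism: +45 → 45 < 70
Round 2 — Ember shuts down.
  Prism: +30 → 75 ≥ 70
Round 3 — Prism shuts down.
  Myriad: +95 → 95 ≥ 40
Round 4 — Myriad shuts down.
  Borealis: +15 → 50 ≥ 50
Round 5 — Borealis shuts down.
No further shutdowns.

yes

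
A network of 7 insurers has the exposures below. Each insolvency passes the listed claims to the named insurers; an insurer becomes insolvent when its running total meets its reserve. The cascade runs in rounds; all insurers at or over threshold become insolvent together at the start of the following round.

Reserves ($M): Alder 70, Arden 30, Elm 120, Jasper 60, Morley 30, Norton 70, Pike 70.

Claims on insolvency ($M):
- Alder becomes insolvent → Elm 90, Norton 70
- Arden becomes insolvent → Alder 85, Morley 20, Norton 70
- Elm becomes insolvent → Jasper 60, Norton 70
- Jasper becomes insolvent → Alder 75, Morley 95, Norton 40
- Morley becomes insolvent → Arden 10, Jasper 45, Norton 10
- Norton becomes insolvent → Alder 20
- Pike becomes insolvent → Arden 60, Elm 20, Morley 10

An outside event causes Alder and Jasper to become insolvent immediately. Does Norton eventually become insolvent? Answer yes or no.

Round 1 — Alder, Jasper become insolvent (initial).
  Elm: +90 → 90 < 120
  Morley: +95 → 95 ≥ 30
  Norton: +70+40 → 110 ≥ 70
Round 2 — Morley, Norton become insolvent.
  Arden: +10 → 10 < 30
No further insolvencies.

yes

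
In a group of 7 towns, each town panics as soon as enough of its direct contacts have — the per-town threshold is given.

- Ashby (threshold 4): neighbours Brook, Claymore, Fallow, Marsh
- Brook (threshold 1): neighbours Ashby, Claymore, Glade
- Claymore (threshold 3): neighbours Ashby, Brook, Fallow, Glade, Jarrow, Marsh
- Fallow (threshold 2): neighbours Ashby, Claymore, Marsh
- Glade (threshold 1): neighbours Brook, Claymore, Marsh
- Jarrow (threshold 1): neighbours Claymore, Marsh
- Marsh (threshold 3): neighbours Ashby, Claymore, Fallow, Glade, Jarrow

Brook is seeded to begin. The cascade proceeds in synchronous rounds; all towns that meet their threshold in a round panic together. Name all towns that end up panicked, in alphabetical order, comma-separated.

Brook, Glade

Round 1 — Brook panics (initial).
Round 2 — checking thresholds:
  Ashby: 1 of 4 neighbours < 4, holds.
  Claymore: 1 of 6 neighbours < 3, holds.
  Glade: 1 of 3 neighbours ≥ 1, panics.
Round 3 — no new panics; cascade stops.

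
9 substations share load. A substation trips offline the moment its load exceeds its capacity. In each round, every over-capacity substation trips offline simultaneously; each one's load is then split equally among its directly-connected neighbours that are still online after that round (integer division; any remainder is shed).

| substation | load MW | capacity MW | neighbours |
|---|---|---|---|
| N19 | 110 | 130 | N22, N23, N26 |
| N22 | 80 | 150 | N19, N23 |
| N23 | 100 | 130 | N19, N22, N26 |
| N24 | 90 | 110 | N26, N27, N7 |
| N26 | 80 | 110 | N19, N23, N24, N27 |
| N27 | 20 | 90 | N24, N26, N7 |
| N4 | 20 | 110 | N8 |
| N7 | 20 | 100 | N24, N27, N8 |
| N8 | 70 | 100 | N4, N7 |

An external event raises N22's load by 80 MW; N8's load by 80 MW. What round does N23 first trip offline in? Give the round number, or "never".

2

Round 1 — N22 at 160 > 150; N8 at 150 > 100. N22, N8 trip offline.
  N22 sheds 160 MW to N19, N23: 80 each.
    N19: 110+80 = 190 > 130
    N23: 100+80 = 180 > 130
  N8 sheds 150 MW to N4, N7: 75 each.
    N4: 20+75 = 95 ≤ 110
    N7: 20+75 = 95 ≤ 100
Round 2 — N19, N23 trip offline.
  N19 sheds 190 MW to N26: 190 each.
    N26: 80+190 = 270 > 110
  N23 sheds 180 MW to N26: 180 each.
    N26: 270+180 = 450 > 110
Round 3 — N26 trips offline.
  N26 sheds 450 MW to N24, N27: 225 each.
    N24: 90+225 = 315 > 110
    N27: 20+225 = 245 > 90
Round 4 — N24, N27 trip offline.
  N24 sheds 315 MW to N7: 315 each.
    N7: 95+315 = 410 > 100
  N27 sheds 245 MW to N7: 245 each.
    N7: 410+245 = 655 > 100
Round 5 — N7 trips offline.
  N7 sheds 655 MW: no online neighbours, lost.
No further trips.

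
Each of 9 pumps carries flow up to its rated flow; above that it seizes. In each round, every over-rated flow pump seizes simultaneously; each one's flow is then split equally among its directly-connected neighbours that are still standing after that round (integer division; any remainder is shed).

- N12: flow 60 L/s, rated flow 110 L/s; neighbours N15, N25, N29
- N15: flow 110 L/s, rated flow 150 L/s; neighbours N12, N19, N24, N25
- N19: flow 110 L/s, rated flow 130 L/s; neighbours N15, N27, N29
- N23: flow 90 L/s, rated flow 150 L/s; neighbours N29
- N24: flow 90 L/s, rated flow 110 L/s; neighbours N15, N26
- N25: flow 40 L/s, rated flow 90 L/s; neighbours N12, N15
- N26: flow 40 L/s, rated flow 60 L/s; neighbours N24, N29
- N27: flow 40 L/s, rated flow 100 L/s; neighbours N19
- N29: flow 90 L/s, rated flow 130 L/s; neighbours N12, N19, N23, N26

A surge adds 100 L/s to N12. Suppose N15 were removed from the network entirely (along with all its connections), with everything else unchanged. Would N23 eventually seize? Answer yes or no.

no

With N15 removed:
Round 1 — N12 at 160 > 110. N12 seizes.
  N12 sheds 160 L/s to N25, N29: 80 each.
    N25: 40+80 = 120 > 90
    N29: 90+80 = 170 > 130
Round 2 — N25, N29 seize.
  N25 sheds 120 L/s: no online neighbours, lost.
  N29 sheds 170 L/s to N19, N23, N26: 56 each (2 lost).
    N19: 110+56 = 166 > 130
    N23: 90+56 = 146 ≤ 150
    N26: 40+56 = 96 > 60
Round 3 — N19, N26 seize.
  N19 sheds 166 L/s to N27: 166 each.
    N27: 40+166 = 206 > 100
  N26 sheds 96 L/s to N24: 96 each.
    N24: 90+96 = 186 > 110
Round 4 — N24, N27 seize.
  N24 sheds 186 L/s: no online neighbours, lost.
  N27 sheds 206 L/s: no online neighbours, lost.
No further seizures.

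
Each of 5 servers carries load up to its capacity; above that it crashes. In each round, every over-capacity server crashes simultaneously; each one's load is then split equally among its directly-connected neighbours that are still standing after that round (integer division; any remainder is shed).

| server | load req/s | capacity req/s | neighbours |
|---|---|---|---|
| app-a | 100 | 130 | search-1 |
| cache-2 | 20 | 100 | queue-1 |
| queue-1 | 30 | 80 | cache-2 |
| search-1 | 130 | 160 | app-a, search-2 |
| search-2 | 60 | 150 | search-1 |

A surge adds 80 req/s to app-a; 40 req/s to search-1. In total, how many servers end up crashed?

3

Round 1 — app-a at 180 > 130; search-1 at 170 > 160. app-a, search-1 crash.
  app-a sheds 180 req/s: no online neighbours, lost.
  search-1 sheds 170 req/s to search-2: 170 each.
    search-2: 60+170 = 230 > 150
Round 2 — search-2 crashes.
  search-2 sheds 230 req/s: no online neighbours, lost.
No further crashes.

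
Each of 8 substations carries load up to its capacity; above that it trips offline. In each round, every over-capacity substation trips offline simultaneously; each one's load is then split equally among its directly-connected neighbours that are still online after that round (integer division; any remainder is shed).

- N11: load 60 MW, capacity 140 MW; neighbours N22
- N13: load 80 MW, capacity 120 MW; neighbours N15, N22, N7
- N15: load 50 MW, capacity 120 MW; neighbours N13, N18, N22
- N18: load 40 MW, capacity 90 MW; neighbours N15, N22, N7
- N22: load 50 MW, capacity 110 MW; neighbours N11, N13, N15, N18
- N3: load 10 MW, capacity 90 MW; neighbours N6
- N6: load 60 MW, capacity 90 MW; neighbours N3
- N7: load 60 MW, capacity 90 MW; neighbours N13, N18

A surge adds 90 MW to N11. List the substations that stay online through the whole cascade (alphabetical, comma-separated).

N3, N6

Round 1 — N11 at 150 > 140. N11 trips offline.
  N11 sheds 150 MW to N22: 150 each.
    N22: 50+150 = 200 > 110
Round 2 — N22 trips offline.
  N22 sheds 200 MW to N13, N15, N18: 66 each (2 lost).
    N13: 80+66 = 146 > 120
    N15: 50+66 = 116 ≤ 120
    N18: 40+66 = 106 > 90
Round 3 — N13, N18 trip offline.
  N13 sheds 146 MW to N15, N7: 73 each.
    N15: 116+73 = 189 > 120
    N7: 60+73 = 133 > 90
  N18 sheds 106 MW to N15, N7: 53 each.
    N15: 189+53 = 242 > 120
    N7: 133+53 = 186 > 90
Round 4 — N15, N7 trip offline.
  N15 sheds 242 MW: no online neighbours, lost.
  N7 sheds 186 MW: no online neighbours, lost.
No further trips.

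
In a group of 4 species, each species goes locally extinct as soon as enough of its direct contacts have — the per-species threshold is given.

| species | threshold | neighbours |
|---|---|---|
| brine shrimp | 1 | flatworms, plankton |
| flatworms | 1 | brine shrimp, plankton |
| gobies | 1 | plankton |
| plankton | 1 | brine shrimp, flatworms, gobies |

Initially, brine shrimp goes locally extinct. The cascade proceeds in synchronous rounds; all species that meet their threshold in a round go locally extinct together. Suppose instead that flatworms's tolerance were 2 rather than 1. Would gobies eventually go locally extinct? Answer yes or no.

yes

With flatworms's tolerance at 2:
Round 1 — brine shrimp goes locally extinct (initial).
Round 2 — checking thresholds:
  flatworms: 1 of 2 neighbours < 2, below threshold.
  plankton: 1 of 3 neighbours ≥ 1, goes locally extinct.
Round 3 — checking thresholds:
  flatworms: 2 of 2 neighbours ≥ 2, goes locally extinct.
  gobies: 1 of 1 neighbours ≥ 1, goes locally extinct.
Round 4 — no new extinctions; cascade stops.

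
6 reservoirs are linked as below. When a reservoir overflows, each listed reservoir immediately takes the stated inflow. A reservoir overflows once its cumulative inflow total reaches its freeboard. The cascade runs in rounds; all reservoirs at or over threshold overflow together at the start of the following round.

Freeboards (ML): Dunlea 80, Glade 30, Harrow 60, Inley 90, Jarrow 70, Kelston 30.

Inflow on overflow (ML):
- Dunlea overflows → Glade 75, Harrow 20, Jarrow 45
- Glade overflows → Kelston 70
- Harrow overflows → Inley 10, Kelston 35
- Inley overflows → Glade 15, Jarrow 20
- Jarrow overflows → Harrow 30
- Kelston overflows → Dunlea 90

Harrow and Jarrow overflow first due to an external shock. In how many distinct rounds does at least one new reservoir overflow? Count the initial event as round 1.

Round 1 — Harrow, Jarrow overflow (initial).
  Inley: +10 → 10 < 90
  Kelston: +35 → 35 ≥ 30
Round 2 — Kelston overflows.
  Dunlea: +90 → 90 ≥ 80
Round 3 — Dunlea overflows.
  Glade: +75 → 75 ≥ 30
Round 4 — Glade overflows.
No further overflows.

4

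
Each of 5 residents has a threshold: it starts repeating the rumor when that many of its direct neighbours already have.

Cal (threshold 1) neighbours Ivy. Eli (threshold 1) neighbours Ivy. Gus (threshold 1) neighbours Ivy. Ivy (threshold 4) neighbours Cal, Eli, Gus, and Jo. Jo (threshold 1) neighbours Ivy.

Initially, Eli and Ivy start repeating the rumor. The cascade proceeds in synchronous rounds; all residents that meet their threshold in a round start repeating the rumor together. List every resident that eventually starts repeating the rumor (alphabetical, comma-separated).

Round 1 — Eli, Ivy start repeating the rumor (initial).
Round 2 — checking thresholds:
  Cal: 1 of 1 neighbours ≥ 1, starts repeating the rumor.
  Gus: 1 of 1 neighbours ≥ 1, starts repeating the rumor.
  Jo: 1 of 1 neighbours ≥ 1, starts repeating the rumor.
Round 3 — no new spreads; cascade stops.

Cal, Eli, Gus, Ivy, Jo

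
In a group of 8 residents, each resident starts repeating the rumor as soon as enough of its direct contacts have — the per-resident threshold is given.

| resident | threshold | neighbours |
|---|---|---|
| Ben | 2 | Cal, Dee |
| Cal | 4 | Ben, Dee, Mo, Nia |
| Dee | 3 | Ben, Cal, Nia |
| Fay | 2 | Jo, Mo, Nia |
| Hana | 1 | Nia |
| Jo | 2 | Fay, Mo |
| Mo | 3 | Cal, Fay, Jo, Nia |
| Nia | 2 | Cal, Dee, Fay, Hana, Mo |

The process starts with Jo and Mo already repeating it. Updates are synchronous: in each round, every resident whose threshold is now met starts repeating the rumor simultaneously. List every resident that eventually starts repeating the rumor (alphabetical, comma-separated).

Round 1 — Jo, Mo start repeating the rumor (initial).
Round 2 — checking thresholds:
  Cal: 1 of 4 neighbours < 4, holds.
  Fay: 2 of 3 neighbours ≥ 2, starts repeating the rumor.
  Nia: 1 of 5 neighbours < 2, holds.
Round 3 — checking thresholds:
  Cal: 1 of 4 neighbours < 4, holds.
  Nia: 2 of 5 neighbours ≥ 2, starts repeating the rumor.
Round 4 — checking thresholds:
  Cal: 2 of 4 neighbours < 4, holds.
  Dee: 1 of 3 neighbours < 3, holds.
  Hana: 1 of 1 neighbours ≥ 1, starts repeating the rumor.
Round 5 — no new spreads; cascade stops.

Fay, Hana, Jo, Mo, Nia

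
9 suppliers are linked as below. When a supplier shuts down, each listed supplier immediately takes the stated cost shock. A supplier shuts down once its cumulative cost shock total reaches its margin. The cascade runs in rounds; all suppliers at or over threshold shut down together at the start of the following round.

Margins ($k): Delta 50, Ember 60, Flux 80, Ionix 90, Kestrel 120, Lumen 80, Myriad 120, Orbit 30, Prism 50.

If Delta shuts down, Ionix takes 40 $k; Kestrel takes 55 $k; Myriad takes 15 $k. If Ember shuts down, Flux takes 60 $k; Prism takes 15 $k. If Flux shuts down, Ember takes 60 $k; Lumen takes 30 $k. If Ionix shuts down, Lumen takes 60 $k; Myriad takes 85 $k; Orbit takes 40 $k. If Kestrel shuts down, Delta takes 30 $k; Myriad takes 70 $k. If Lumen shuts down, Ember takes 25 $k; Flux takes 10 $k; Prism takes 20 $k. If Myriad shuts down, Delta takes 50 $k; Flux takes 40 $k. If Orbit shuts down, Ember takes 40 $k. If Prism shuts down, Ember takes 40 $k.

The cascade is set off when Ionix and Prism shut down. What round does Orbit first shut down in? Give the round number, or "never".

Round 1 — Ionix, Prism shut down (initial).
  Ember: +40 → 40 < 60
  Lumen: +60 → 60 < 80
  Myriad: +85 → 85 < 120
  Orbit: +40 → 40 ≥ 30
Round 2 — Orbit shuts down.
  Ember: +40 → 80 ≥ 60
Round 3 — Ember shuts down.
  Flux: +60 → 60 < 80
No further shutdowns.

2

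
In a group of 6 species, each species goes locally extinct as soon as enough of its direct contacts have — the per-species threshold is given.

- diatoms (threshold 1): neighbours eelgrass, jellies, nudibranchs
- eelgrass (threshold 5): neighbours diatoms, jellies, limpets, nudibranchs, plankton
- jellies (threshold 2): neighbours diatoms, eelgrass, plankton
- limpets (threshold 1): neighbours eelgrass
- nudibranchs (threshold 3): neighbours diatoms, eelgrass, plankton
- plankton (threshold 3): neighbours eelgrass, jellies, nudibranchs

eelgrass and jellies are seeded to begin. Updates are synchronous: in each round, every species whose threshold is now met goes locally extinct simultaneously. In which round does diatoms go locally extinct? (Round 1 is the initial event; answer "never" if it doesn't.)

Round 1 — eelgrass, jellies go locally extinct (initial).
Round 2 — checking thresholds:
  diatoms: 2 of 3 neighbours ≥ 1, goes locally extinct.
  limpets: 1 of 1 neighbours ≥ 1, goes locally extinct.
  nudibranchs: 1 of 3 neighbours < 3, below threshold.
  plankton: 2 of 3 neighbours < 3, below threshold.
Round 3 — no new extinctions; cascade stops.

2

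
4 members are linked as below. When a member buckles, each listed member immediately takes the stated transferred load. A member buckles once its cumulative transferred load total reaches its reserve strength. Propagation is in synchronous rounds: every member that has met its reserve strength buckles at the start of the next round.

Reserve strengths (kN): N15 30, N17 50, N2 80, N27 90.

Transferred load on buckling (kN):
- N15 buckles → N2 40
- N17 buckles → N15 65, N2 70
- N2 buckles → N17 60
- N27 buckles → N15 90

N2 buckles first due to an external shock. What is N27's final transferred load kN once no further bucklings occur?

0

Round 1 — N2 buckles (initial).
  N17: +60 → 60 ≥ 50
Round 2 — N17 buckles.
  N15: +65 → 65 ≥ 30
Round 3 — N15 buckles.
No further bucklings.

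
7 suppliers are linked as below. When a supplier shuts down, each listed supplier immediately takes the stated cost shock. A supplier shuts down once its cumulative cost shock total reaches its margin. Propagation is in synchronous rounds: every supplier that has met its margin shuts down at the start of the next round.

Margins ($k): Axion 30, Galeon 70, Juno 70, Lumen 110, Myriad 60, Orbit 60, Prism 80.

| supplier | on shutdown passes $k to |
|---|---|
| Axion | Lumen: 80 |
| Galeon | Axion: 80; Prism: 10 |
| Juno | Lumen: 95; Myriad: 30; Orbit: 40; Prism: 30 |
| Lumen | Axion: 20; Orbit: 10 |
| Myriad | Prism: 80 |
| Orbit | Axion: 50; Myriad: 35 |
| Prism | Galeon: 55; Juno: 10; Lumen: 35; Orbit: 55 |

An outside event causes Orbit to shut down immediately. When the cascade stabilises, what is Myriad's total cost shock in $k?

Round 1 — Orbit shuts down (initial).
  Axion: +50 → 50 ≥ 30
  Myriad: +35 → 35 < 60
Round 2 — Axion shuts down.
  Lumen: +80 → 80 < 110
No further shutdowns.

35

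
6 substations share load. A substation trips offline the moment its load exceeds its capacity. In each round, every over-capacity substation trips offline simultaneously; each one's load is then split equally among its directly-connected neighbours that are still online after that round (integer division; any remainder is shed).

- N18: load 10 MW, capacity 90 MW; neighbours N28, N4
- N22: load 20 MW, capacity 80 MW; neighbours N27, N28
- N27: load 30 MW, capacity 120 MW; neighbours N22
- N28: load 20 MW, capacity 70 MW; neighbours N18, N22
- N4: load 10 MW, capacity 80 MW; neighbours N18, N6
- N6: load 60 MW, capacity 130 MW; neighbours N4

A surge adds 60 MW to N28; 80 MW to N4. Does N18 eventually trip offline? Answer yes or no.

yes

Round 1 — N28 at 80 > 70; N4 at 90 > 80. N28, N4 trip offline.
  N28 sheds 80 MW to N18, N22: 40 each.
    N18: 10+40 = 50 ≤ 90
    N22: 20+40 = 60 ≤ 80
  N4 sheds 90 MW to N18, N6: 45 each.
    N18: 50+45 = 95 > 90
    N6: 60+45 = 105 ≤ 130
Round 2 — N18 trips offline.
  N18 sheds 95 MW: no online neighbours, lost.
No further trips.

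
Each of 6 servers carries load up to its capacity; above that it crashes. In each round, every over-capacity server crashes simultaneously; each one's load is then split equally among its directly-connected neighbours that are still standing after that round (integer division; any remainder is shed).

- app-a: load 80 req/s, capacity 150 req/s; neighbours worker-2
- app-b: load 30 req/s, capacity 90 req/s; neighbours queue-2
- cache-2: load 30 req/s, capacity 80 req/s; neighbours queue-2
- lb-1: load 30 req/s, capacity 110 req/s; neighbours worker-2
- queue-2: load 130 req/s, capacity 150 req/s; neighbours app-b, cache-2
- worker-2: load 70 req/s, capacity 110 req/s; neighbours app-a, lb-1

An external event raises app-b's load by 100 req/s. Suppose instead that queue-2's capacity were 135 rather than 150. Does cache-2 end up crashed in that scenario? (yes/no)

yes

With queue-2's capacity at 135:
Round 1 — app-b at 130 > 90. app-b crashes.
  app-b sheds 130 req/s to queue-2: 130 each.
    queue-2: 130+130 = 260 > 135
Round 2 — queue-2 crashes.
  queue-2 sheds 260 req/s to cache-2: 260 each.
    cache-2: 30+260 = 290 > 80
Round 3 — cache-2 crashes.
  cache-2 sheds 290 req/s: no online neighbours, lost.
No further crashes.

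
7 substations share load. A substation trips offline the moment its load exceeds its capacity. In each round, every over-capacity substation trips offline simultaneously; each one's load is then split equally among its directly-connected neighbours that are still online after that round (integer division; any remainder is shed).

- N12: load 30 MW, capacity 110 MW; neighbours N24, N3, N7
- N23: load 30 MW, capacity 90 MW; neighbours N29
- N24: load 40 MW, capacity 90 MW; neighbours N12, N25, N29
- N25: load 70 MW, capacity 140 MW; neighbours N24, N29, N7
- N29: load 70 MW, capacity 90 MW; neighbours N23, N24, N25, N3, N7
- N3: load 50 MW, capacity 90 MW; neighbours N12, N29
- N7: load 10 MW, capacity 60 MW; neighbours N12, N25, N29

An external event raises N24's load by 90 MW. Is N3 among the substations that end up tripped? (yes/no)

yes

Round 1 — N24 at 130 > 90. N24 trips offline.
  N24 sheds 130 MW to N12, N25, N29: 43 each (1 lost).
    N12: 30+43 = 73 ≤ 110
    N25: 70+43 = 113 ≤ 140
    N29: 70+43 = 113 > 90
Round 2 — N29 trips offline.
  N29 sheds 113 MW to N23, N25, N3, N7: 28 each (1 lost).
    N23: 30+28 = 58 ≤ 90
    N25: 113+28 = 141 > 140
    N3: 50+28 = 78 ≤ 90
    N7: 10+28 = 38 ≤ 60
Round 3 — N25 trips offline.
  N25 sheds 141 MW to N7: 141 each.
    N7: 38+141 = 179 > 60
Round 4 — N7 trips offline.
  N7 sheds 179 MW to N12: 179 each.
    N12: 73+179 = 252 > 110
Round 5 — N12 trips offline.
  N12 sheds 252 MW to N3: 252 each.
    N3: 78+252 = 330 > 90
Round 6 — N3 trips offline.
  N3 sheds 330 MW: no online neighbours, lost.
No further trips.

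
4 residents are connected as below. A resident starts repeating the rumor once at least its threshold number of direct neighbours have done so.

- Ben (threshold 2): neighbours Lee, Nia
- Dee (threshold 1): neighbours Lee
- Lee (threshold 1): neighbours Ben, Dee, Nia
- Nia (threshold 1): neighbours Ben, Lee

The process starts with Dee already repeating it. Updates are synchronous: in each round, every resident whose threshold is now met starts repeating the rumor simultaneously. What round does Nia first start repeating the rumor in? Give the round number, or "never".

Round 1 — Dee starts repeating the rumor (initial).
Round 2 — checking thresholds:
  Lee: 1 of 3 neighbours ≥ 1, starts repeating the rumor.
Round 3 — checking thresholds:
  Ben: 1 of 2 neighbours < 2, below threshold.
  Nia: 1 of 2 neighbours ≥ 1, starts repeating the rumor.
Round 4 — checking thresholds:
  Ben: 2 of 2 neighbours ≥ 2, starts repeating the rumor.
Round 5 — no new spreads; cascade stops.

3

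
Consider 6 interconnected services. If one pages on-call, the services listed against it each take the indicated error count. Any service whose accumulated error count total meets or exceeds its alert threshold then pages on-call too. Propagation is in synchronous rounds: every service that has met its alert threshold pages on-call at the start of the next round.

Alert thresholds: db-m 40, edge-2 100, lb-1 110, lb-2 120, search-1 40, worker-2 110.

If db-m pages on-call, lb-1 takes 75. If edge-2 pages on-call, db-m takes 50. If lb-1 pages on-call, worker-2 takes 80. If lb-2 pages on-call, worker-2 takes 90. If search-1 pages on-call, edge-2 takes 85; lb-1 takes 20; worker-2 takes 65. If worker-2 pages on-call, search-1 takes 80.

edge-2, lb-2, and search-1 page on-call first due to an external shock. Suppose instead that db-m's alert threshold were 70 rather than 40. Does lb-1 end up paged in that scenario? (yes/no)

With db-m's alert threshold at 70:
Round 1 — edge-2, lb-2, search-1 page on-call (initial).
  db-m: +50 → 50 < 70
  lb-1: +20 → 20 < 110
  worker-2: +90+65 → 155 ≥ 110
Round 2 — worker-2 pages on-call.
No further pages.

no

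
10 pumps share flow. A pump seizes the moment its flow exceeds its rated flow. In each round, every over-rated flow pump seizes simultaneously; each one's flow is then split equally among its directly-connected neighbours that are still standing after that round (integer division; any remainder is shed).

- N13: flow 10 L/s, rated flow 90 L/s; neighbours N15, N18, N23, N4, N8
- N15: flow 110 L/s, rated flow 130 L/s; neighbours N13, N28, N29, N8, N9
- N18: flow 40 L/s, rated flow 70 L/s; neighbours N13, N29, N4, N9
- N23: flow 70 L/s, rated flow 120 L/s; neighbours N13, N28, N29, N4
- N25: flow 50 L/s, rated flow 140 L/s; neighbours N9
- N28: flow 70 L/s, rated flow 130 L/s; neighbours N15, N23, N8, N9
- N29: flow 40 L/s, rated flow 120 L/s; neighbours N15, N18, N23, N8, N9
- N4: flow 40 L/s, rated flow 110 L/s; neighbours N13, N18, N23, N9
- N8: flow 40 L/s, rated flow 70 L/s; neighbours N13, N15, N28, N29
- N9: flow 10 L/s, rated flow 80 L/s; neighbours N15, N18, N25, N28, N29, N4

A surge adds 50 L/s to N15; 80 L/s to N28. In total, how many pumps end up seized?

9

Round 1 — N15 at 160 > 130; N28 at 150 > 130. N15, N28 seize.
  N15 sheds 160 L/s to N13, N29, N8, N9: 40 each.
    N13: 10+40 = 50 ≤ 90
    N29: 40+40 = 80 ≤ 120
    N8: 40+40 = 80 > 70
    N9: 10+40 = 50 ≤ 80
  N28 sheds 150 L/s to N23, N8, N9: 50 each.
    N23: 70+50 = 120 ≤ 120
    N8: 80+50 = 130 > 70
    N9: 50+50 = 100 > 80
Round 2 — N8, N9 seize.
  N8 sheds 130 L/s to N13, N29: 65 each.
    N13: 50+65 = 115 > 90
    N29: 80+65 = 145 > 120
  N9 sheds 100 L/s to N18, N25, N29, N4: 25 each.
    N18: 40+25 = 65 ≤ 70
    N25: 50+25 = 75 ≤ 140
    N29: 145+25 = 170 > 120
    N4: 40+25 = 65 ≤ 110
Round 3 — N13, N29 seize.
  N13 sheds 115 L/s to N18, N23, N4: 38 each (1 lost).
    N18: 65+38 = 103 > 70
    N23: 120+38 = 158 > 120
    N4: 65+38 = 103 ≤ 110
  N29 sheds 170 L/s to N18, N23: 85 each.
    N18: 103+85 = 188 > 70
    N23: 158+85 = 243 > 120
Round 4 — N18, N23 seize.
  N18 sheds 188 L/s to N4: 188 each.
    N4: 103+188 = 291 > 110
  N23 sheds 243 L/s to N4: 243 each.
    N4: 291+243 = 534 > 110
Round 5 — N4 seizes.
  N4 sheds 534 L/s: no online neighbours, lost.
No further seizures.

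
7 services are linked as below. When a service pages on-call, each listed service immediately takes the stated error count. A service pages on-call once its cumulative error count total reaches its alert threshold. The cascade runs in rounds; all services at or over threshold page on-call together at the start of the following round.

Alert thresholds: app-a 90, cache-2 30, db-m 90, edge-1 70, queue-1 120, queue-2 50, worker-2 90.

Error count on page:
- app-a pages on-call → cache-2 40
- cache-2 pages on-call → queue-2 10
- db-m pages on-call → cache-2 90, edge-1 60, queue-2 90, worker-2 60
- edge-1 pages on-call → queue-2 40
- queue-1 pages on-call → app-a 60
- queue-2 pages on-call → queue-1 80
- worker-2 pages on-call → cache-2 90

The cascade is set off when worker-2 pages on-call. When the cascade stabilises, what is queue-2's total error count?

Round 1 — worker-2 pages on-call (initial).
  cache-2: +90 → 90 ≥ 30
Round 2 — cache-2 pages on-call.
  queue-2: +10 → 10 < 50
No further pages.

10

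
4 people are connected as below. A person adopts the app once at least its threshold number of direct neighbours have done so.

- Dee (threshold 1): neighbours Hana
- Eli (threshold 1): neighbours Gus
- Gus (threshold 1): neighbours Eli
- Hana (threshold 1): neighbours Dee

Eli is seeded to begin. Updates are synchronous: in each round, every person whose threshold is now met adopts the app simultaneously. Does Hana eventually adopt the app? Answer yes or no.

no

Round 1 — Eli adopts the app (initial).
Round 2 — checking thresholds:
  Gus: 1 of 1 neighbours ≥ 1, adopts the app.
Round 3 — no new adoptions; cascade stops.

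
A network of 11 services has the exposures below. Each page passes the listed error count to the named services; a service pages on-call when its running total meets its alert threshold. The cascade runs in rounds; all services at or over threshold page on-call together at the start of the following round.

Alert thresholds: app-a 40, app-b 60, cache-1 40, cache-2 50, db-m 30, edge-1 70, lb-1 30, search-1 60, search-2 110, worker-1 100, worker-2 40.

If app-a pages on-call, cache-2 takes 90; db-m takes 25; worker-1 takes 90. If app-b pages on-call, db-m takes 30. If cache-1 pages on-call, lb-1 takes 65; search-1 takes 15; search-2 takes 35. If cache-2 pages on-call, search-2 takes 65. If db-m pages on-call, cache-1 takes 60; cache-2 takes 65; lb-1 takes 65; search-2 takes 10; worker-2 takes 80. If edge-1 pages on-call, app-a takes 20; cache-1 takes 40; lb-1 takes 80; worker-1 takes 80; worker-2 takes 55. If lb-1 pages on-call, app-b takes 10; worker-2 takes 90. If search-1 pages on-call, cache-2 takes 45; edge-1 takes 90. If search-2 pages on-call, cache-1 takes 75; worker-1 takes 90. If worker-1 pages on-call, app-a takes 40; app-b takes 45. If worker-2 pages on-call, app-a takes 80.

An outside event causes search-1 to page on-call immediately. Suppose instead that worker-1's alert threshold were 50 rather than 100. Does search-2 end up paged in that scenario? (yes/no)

no

With worker-1's alert threshold at 50:
Round 1 — search-1 pages on-call (initial).
  cache-2: +45 → 45 < 50
  edge-1: +90 → 90 ≥ 70
Round 2 — edge-1 pages on-call.
  app-a: +20 → 20 < 40
  cache-1: +40 → 40 ≥ 40
  lb-1: +80 → 80 ≥ 30
  worker-1: +80 → 80 ≥ 50
  worker-2: +55 → 55 ≥ 40
Round 3 — cache-1, lb-1, worker-1, worker-2 page on-call.
  app-a: +40+80 → 140 ≥ 40
  app-b: +10+45 → 55 < 60
  search-2: +35 → 35 < 110
Round 4 — app-a pages on-call.
  cache-2: +90 → 135 ≥ 50
  db-m: +25 → 25 < 30
Round 5 — cache-2 pages on-call.
  search-2: +65 → 100 < 110
No further pages.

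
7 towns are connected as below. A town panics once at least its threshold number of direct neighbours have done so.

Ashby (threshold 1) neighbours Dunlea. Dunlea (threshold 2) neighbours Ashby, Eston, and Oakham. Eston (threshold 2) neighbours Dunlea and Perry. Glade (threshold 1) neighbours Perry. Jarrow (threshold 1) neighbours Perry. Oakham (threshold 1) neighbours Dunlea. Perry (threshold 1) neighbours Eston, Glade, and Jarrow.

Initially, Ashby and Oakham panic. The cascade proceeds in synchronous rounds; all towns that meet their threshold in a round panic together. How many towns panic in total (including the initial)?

3

Round 1 — Ashby, Oakham panic (initial).
Round 2 — checking thresholds:
  Dunlea: 2 of 3 neighbours ≥ 2, panics.
Round 3 — no new panics; cascade stops.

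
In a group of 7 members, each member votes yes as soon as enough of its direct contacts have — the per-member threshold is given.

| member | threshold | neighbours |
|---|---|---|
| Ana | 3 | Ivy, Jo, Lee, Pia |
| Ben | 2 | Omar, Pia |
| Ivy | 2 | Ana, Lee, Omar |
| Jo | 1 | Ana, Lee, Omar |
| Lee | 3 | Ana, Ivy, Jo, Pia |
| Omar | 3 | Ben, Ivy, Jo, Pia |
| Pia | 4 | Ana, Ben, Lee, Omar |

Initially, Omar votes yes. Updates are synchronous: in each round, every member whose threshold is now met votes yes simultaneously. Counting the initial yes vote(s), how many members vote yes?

Round 1 — Omar votes yes (initial).
Round 2 — checking thresholds:
  Ben: 1 of 2 neighbours < 2, not yet.
  Ivy: 1 of 3 neighbours < 2, not yet.
  Jo: 1 of 3 neighbours ≥ 1, votes yes.
  Pia: 1 of 4 neighbours < 4, not yet.
Round 3 — no new yes votes; cascade stops.

2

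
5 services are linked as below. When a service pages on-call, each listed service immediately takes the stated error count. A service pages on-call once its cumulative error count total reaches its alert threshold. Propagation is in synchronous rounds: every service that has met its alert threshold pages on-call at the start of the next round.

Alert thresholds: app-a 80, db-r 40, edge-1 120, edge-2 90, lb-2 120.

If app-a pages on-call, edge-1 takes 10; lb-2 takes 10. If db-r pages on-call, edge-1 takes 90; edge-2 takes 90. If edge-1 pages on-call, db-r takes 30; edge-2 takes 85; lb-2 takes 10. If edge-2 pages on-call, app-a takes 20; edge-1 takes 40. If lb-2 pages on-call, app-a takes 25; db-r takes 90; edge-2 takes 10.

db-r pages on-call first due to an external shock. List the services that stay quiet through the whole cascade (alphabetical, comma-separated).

app-a, lb-2

Round 1 — db-r pages on-call (initial).
  edge-1: +90 → 90 < 120
  edge-2: +90 → 90 ≥ 90
Round 2 — edge-2 pages on-call.
  app-a: +20 → 20 < 80
  edge-1: +40 → 130 ≥ 120
Round 3 — edge-1 pages on-call.
  lb-2: +10 → 10 < 120
No further pages.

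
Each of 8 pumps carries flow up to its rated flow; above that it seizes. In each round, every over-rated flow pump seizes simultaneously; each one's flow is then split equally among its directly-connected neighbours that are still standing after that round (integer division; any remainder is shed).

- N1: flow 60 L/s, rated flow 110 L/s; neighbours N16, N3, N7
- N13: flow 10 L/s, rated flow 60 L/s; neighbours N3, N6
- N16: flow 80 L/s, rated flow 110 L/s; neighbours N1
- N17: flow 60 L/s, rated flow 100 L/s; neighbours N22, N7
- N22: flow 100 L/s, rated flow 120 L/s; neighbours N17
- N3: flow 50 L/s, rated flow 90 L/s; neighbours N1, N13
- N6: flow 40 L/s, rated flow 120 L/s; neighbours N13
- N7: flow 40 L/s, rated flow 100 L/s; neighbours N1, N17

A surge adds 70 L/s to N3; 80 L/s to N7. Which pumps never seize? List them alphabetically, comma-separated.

Round 1 — N3 at 120 > 90; N7 at 120 > 100. N3, N7 seize.
  N3 sheds 120 L/s to N1, N13: 60 each.
    N1: 60+60 = 120 > 110
    N13: 10+60 = 70 > 60
  N7 sheds 120 L/s to N1, N17: 60 each.
    N1: 120+60 = 180 > 110
    N17: 60+60 = 120 > 100
Round 2 — N1, N13, N17 seize.
  N1 sheds 180 L/s to N16: 180 each.
    N16: 80+180 = 260 > 110
  N13 sheds 70 L/s to N6: 70 each.
    N6: 40+70 = 110 ≤ 120
  N17 sheds 120 L/s to N22: 120 each.
    N22: 100+120 = 220 > 120
Round 3 — N16, N22 seize.
  N16 sheds 260 L/s: no online neighbours, lost.
  N22 sheds 220 L/s: no online neighbours, lost.
No further seizures.

N6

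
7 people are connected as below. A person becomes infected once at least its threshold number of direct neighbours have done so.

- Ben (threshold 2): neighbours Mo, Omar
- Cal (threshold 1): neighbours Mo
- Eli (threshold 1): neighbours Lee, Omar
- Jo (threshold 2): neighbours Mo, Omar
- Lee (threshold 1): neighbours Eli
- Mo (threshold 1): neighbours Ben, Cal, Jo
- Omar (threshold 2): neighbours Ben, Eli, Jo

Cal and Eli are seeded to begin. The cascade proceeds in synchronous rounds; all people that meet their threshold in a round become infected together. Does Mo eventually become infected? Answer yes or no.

yes

Round 1 — Cal, Eli become infected (initial).
Round 2 — checking thresholds:
  Lee: 1 of 1 neighbours ≥ 1, becomes infected.
  Mo: 1 of 3 neighbours ≥ 1, becomes infected.
  Omar: 1 of 3 neighbours < 2, not yet.
Round 3 — no new infections; cascade stops.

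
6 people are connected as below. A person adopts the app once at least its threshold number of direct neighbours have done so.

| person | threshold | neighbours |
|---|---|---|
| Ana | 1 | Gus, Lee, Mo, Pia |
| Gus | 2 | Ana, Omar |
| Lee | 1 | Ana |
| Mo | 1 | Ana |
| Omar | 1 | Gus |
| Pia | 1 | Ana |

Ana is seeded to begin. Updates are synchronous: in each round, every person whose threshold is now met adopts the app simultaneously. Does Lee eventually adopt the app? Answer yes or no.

yes

Round 1 — Ana adopts the app (initial).
Round 2 — checking thresholds:
  Gus: 1 of 2 neighbours < 2, not yet.
  Lee: 1 of 1 neighbours ≥ 1, adopts the app.
  Mo: 1 of 1 neighbours ≥ 1, adopts the app.
  Pia: 1 of 1 neighbours ≥ 1, adopts the app.
Round 3 — no new adoptions; cascade stops.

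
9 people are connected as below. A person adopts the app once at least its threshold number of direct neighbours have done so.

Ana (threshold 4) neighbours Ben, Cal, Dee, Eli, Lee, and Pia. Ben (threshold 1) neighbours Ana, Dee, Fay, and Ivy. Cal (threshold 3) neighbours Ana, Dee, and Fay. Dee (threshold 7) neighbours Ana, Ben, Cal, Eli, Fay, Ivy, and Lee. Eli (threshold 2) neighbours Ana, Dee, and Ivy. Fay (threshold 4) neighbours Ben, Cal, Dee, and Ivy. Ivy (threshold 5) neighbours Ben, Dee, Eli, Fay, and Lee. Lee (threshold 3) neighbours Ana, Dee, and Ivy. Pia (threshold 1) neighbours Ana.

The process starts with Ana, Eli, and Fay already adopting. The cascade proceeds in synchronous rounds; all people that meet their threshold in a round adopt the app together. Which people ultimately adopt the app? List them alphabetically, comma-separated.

Ana, Ben, Eli, Fay, Pia

Round 1 — Ana, Eli, Fay adopt the app (initial).
Round 2 — checking thresholds:
  Ben: 2 of 4 neighbours ≥ 1, adopts the app.
  Cal: 2 of 3 neighbours < 3, holds.
  Dee: 3 of 7 neighbours < 7, holds.
  Ivy: 2 of 5 neighbours < 5, holds.
  Lee: 1 of 3 neighbours < 3, holds.
  Pia: 1 of 1 neighbours ≥ 1, adopts the app.
Round 3 — no new adoptions; cascade stops.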